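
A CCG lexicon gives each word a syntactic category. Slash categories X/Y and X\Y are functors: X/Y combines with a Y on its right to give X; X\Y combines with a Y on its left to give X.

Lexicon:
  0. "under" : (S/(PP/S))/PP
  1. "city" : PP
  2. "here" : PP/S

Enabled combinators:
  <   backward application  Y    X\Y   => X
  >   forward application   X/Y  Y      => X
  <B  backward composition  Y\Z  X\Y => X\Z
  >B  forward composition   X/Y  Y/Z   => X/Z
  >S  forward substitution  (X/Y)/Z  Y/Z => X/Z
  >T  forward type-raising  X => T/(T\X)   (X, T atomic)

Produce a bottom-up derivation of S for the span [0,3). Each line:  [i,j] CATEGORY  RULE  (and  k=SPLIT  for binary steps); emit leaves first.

[0,1] (S/(PP/S))/PP  lex  "under"
[1,2] PP  lex  "city"
[0,2] S/(PP/S)  >  k=1
[2,3] PP/S  lex  "here"
[0,3] S  >  k=2

[0,3] S   >
  [0,2] S/(PP/S)   >
    [0,1] "under" : (S/(PP/S))/PP
    [1,2] "city" : PP
  [2,3] "here" : PP/S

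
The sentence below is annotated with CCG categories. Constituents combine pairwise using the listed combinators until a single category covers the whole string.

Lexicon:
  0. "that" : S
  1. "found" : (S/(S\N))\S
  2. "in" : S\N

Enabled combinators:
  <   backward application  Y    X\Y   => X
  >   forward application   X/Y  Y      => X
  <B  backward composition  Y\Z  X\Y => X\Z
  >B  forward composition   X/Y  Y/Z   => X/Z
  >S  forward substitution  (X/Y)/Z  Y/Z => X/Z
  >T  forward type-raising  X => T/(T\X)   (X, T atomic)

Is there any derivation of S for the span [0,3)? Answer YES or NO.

[0,3] S   >
  [0,2] S/(S\N)   <
    [0,1] "that" : S
    [1,2] "found" : (S/(S\N))\S
  [2,3] "in" : S\N

YES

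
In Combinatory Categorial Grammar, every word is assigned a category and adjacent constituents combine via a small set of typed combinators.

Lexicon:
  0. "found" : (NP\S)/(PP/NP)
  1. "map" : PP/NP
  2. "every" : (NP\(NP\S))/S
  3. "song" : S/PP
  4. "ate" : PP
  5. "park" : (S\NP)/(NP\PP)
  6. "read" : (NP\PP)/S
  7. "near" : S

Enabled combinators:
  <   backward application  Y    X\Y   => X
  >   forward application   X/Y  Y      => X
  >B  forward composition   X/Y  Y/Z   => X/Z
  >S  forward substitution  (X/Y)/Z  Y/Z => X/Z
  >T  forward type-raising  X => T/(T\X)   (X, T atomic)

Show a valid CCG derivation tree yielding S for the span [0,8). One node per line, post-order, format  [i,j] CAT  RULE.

[0,1] (NP\S)/(PP/NP)  lex  "found"
[1,2] PP/NP  lex  "map"
[0,2] NP\S  >  k=1
[2,3] (NP\(NP\S))/S  lex  "every"
[3,4] S/PP  lex  "song"
[4,5] PP  lex  "ate"
[3,5] S  >  k=4
[2,5] NP\(NP\S)  >  k=3
[0,5] NP  <  k=2
[5,6] (S\NP)/(NP\PP)  lex  "park"
[6,7] (NP\PP)/S  lex  "read"
[7,8] S  lex  "near"
[6,8] NP\PP  >  k=7
[5,8] S\NP  >  k=6
[0,8] S  <  k=5

[0,8] S   <
  [0,5] NP   <
    [0,2] NP\S   >
      [0,1] "found" : (NP\S)/(PP/NP)
      [1,2] "map" : PP/NP
    [2,5] NP\(NP\S)   >
      [2,3] "every" : (NP\(NP\S))/S
      [3,5] S   >
        [3,4] "song" : S/PP
        [4,5] "ate" : PP
  [5,8] S\NP   >
    [5,6] "park" : (S\NP)/(NP\PP)
    [6,8] NP\PP   >
      [6,7] "read" : (NP\PP)/S
      [7,8] "near" : S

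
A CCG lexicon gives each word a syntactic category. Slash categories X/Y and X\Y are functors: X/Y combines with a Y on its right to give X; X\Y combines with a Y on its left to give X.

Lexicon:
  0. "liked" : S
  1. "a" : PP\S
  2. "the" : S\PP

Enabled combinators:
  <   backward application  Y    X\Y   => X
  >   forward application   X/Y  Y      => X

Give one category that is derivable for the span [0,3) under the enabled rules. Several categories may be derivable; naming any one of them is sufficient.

[0,3] S   <
  [0,2] PP   <
    [0,1] "liked" : S
    [1,2] "a" : PP\S
  [2,3] "the" : S\PP

S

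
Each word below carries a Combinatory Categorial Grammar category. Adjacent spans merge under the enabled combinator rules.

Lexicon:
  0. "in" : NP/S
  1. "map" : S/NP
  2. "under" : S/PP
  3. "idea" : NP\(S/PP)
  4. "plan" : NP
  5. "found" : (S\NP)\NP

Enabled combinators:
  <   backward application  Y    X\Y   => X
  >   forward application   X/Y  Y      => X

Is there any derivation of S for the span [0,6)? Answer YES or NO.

YES

[0,6] S   <
  [0,4] NP   >
    [0,1] "in" : NP/S
    [1,4] S   >
      [1,2] "map" : S/NP
      [2,4] NP   <
        [2,3] "under" : S/PP
        [3,4] "idea" : NP\(S/PP)
  [4,6] S\NP   <
    [4,5] "plan" : NP
    [5,6] "found" : (S\NP)\NP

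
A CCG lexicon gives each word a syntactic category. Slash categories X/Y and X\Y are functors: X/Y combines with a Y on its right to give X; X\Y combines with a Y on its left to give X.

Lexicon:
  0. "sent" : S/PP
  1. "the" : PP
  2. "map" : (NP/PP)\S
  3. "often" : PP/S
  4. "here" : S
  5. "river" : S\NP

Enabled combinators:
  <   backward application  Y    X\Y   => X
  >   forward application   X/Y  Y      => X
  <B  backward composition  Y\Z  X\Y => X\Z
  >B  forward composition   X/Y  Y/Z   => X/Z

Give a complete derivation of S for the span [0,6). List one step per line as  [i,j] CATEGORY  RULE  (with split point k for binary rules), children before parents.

[0,1] S/PP  lex  "sent"
[1,2] PP  lex  "the"
[0,2] S  >  k=1
[2,3] (NP/PP)\S  lex  "map"
[0,3] NP/PP  <  k=2
[3,4] PP/S  lex  "often"
[4,5] S  lex  "here"
[3,5] PP  >  k=4
[0,5] NP  >  k=3
[5,6] S\NP  lex  "river"
[0,6] S  <  k=5

[0,6] S   <
  [0,5] NP   >
    [0,3] NP/PP   <
      [0,2] S   >
        [0,1] "sent" : S/PP
        [1,2] "the" : PP
      [2,3] "map" : (NP/PP)\S
    [3,5] PP   >
      [3,4] "often" : PP/S
      [4,5] "here" : S
  [5,6] "river" : S\NP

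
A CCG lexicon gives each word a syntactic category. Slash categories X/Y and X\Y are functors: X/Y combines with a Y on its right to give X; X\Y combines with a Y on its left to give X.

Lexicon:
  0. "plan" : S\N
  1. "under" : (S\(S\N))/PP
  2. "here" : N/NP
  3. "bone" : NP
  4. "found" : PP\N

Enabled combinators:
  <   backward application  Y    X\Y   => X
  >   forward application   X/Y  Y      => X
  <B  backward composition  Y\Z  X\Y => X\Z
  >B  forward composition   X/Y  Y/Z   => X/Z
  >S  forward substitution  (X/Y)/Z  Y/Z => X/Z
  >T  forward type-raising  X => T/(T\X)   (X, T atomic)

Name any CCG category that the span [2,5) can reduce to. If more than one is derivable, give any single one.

[0,5] S   <
  [0,1] "plan" : S\N
  [1,5] S\(S\N)   >
    [1,2] "under" : (S\(S\N))/PP
    [2,5] PP   <
      [2,4] N   >
        [2,3] "here" : N/NP
        [3,4] "bone" : NP
      [4,5] "found" : PP\N

PP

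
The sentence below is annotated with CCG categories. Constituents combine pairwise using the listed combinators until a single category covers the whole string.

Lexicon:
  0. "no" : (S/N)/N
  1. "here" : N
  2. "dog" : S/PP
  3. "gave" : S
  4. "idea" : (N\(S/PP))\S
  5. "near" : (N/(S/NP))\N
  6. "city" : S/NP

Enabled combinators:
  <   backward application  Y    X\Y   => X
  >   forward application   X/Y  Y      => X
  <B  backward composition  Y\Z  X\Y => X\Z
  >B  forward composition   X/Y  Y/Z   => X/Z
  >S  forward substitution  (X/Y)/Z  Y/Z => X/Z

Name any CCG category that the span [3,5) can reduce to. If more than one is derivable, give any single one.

N\(S/PP)

[0,7] S   >
  [0,2] S/N   >
    [0,1] "no" : (S/N)/N
    [1,2] "here" : N
  [2,7] N   >
    [2,6] N/(S/NP)   <
      [2,5] N   <
        [2,3] "dog" : S/PP
        [3,5] N\(S/PP)   <
          [3,4] "gave" : S
          [4,5] "idea" : (N\(S/PP))\S
      [5,6] "near" : (N/(S/NP))\N
    [6,7] "city" : S/NP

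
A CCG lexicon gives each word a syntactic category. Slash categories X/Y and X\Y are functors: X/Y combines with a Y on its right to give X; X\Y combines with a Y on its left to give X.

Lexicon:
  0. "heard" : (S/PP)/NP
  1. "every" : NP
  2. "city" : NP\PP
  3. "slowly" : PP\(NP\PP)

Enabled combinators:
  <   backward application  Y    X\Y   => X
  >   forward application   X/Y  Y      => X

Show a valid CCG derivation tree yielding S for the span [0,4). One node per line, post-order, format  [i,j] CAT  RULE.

[0,1] (S/PP)/NP  lex  "heard"
[1,2] NP  lex  "every"
[0,2] S/PP  >  k=1
[2,3] NP\PP  lex  "city"
[3,4] PP\(NP\PP)  lex  "slowly"
[2,4] PP  <  k=3
[0,4] S  >  k=2

[0,4] S   >
  [0,2] S/PP   >
    [0,1] "heard" : (S/PP)/NP
    [1,2] "every" : NP
  [2,4] PP   <
    [2,3] "city" : NP\PP
    [3,4] "slowly" : PP\(NP\PP)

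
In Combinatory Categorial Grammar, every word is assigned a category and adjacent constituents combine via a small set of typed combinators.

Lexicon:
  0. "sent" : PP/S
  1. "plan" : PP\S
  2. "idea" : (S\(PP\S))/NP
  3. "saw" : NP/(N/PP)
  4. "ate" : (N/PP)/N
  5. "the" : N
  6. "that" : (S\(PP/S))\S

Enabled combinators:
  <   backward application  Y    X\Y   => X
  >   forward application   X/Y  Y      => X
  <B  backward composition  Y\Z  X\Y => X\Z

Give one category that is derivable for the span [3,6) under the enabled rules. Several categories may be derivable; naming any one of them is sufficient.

[0,7] S   <
  [0,1] "sent" : PP/S
  [1,7] S\(PP/S)   <
    [1,6] S   <
      [1,2] "plan" : PP\S
      [2,6] S\(PP\S)   >
        [2,3] "idea" : (S\(PP\S))/NP
        [3,6] NP   >
          [3,4] "saw" : NP/(N/PP)
          [4,6] N/PP   >
            [4,5] "ate" : (N/PP)/N
            [5,6] "the" : N
    [6,7] "that" : (S\(PP/S))\S

NP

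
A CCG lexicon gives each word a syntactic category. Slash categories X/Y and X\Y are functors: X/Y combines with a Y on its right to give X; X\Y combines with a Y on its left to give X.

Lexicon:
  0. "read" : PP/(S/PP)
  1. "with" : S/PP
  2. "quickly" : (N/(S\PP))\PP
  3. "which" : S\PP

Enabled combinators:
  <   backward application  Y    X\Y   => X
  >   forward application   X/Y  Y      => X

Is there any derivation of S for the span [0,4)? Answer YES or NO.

NO

PP/(S/PP) S/PP (N/(S\PP))\PP S\PP
CKY chart[0,4] = {N}; S ∉ chart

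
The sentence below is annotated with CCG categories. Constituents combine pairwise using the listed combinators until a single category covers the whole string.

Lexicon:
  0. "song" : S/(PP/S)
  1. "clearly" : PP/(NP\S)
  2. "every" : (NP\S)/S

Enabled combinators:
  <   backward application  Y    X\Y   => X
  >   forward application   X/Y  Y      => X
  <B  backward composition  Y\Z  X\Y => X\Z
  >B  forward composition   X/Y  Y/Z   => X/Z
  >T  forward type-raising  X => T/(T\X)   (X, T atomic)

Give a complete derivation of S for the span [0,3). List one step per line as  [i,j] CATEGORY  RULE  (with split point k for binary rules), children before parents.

[0,3] S   >
  [0,1] "song" : S/(PP/S)
  [1,3] PP/S   >B
    [1,2] "clearly" : PP/(NP\S)
    [2,3] "every" : (NP\S)/S

[0,1] S/(PP/S)  lex  "song"
[1,2] PP/(NP\S)  lex  "clearly"
[2,3] (NP\S)/S  lex  "every"
[1,3] PP/S  >B  k=2
[0,3] S  >  k=1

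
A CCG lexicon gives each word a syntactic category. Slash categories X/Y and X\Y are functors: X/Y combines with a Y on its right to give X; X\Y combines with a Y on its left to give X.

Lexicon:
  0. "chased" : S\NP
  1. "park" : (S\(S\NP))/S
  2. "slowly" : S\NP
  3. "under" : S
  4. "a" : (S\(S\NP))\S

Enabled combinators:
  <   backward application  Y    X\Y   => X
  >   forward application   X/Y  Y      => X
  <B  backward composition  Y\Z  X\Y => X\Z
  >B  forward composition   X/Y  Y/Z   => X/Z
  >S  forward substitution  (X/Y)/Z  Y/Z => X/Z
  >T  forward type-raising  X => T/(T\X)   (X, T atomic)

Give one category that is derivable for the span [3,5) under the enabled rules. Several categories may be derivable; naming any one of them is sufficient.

S\(S\NP)

[0,5] S   <
  [0,1] "chased" : S\NP
  [1,5] S\(S\NP)   >
    [1,2] "park" : (S\(S\NP))/S
    [2,5] S   <
      [2,3] "slowly" : S\NP
      [3,5] S\(S\NP)   <
        [3,4] "under" : S
        [4,5] "a" : (S\(S\NP))\S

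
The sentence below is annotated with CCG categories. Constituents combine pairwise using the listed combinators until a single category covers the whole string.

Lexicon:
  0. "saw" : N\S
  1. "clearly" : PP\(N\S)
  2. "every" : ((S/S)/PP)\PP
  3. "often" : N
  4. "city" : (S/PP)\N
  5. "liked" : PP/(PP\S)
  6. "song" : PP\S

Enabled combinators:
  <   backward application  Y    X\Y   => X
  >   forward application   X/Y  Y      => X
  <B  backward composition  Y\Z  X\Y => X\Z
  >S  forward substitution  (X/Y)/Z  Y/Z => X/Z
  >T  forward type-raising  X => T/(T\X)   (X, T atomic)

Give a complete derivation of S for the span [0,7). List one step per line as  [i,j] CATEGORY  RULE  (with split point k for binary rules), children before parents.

[0,1] N\S  lex  "saw"
[1,2] PP\(N\S)  lex  "clearly"
[0,2] PP  <  k=1
[2,3] ((S/S)/PP)\PP  lex  "every"
[0,3] (S/S)/PP  <  k=2
[3,4] N  lex  "often"
[4,5] (S/PP)\N  lex  "city"
[3,5] S/PP  <  k=4
[0,5] S/PP  >S  k=3
[5,6] PP/(PP\S)  lex  "liked"
[6,7] PP\S  lex  "song"
[5,7] PP  >  k=6
[0,7] S  >  k=5

[0,7] S   >
  [0,5] S/PP   >S
    [0,3] (S/S)/PP   <
      [0,2] PP   <
        [0,1] "saw" : N\S
        [1,2] "clearly" : PP\(N\S)
      [2,3] "every" : ((S/S)/PP)\PP
    [3,5] S/PP   <
      [3,4] "often" : N
      [4,5] "city" : (S/PP)\N
  [5,7] PP   >
    [5,6] "liked" : PP/(PP\S)
    [6,7] "song" : PP\S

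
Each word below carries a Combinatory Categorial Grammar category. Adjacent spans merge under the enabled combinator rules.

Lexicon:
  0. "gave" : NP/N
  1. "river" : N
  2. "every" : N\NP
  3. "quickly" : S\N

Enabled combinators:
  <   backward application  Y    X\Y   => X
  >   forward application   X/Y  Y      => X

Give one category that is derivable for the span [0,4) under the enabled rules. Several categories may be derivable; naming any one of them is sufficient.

S

[0,4] S   <
  [0,3] N   <
    [0,2] NP   >
      [0,1] "gave" : NP/N
      [1,2] "river" : N
    [2,3] "every" : N\NP
  [3,4] "quickly" : S\N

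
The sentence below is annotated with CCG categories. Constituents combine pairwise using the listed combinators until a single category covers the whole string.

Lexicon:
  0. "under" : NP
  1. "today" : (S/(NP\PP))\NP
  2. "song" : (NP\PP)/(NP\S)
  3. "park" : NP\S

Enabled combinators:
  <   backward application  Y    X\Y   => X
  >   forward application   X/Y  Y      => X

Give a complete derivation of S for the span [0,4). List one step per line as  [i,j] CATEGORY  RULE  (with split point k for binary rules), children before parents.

[0,1] NP  lex  "under"
[1,2] (S/(NP\PP))\NP  lex  "today"
[0,2] S/(NP\PP)  <  k=1
[2,3] (NP\PP)/(NP\S)  lex  "song"
[3,4] NP\S  lex  "park"
[2,4] NP\PP  >  k=3
[0,4] S  >  k=2

[0,4] S   >
  [0,2] S/(NP\PP)   <
    [0,1] "under" : NP
    [1,2] "today" : (S/(NP\PP))\NP
  [2,4] NP\PP   >
    [2,3] "song" : (NP\PP)/(NP\S)
    [3,4] "park" : NP\S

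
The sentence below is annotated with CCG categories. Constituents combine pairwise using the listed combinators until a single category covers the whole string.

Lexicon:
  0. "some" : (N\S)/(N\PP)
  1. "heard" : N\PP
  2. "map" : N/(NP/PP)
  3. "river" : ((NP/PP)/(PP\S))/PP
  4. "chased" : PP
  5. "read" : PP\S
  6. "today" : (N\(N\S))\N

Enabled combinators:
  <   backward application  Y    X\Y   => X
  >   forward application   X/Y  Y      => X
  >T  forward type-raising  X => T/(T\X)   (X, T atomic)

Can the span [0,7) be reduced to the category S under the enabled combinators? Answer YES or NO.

(N\S)/(N\PP) N\PP N/(NP/PP) ((NP/PP)/(PP\S))/PP PP PP\S (N\(N\S))\N
CKY chart[0,7] = {N, N/(N\N), NP/(NP\N), PP/(PP\N), S/(S\N)}; S ∉ chart

NO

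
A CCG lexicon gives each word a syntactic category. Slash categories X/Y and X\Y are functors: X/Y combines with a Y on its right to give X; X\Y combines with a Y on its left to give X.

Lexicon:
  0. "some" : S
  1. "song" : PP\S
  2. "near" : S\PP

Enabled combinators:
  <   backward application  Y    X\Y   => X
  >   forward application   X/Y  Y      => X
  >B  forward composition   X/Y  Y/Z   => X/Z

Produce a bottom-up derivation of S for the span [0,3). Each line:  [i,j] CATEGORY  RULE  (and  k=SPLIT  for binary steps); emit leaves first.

[0,3] S   <
  [0,2] PP   <
    [0,1] "some" : S
    [1,2] "song" : PP\S
  [2,3] "near" : S\PP

[0,1] S  lex  "some"
[1,2] PP\S  lex  "song"
[0,2] PP  <  k=1
[2,3] S\PP  lex  "near"
[0,3] S  <  k=2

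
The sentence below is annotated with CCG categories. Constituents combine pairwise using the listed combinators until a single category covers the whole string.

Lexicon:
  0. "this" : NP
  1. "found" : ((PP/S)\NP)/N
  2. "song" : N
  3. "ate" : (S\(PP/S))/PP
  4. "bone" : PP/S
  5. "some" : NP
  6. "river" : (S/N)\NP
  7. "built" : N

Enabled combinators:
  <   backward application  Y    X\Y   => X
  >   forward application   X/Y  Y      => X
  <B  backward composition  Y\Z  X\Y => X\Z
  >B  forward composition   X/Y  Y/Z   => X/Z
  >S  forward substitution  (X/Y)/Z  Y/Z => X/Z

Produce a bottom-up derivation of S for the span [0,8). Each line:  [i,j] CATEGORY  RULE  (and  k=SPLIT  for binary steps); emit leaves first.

[0,8] S   <
  [0,3] PP/S   <
    [0,1] "this" : NP
    [1,3] (PP/S)\NP   >
      [1,2] "found" : ((PP/S)\NP)/N
      [2,3] "song" : N
  [3,8] S\(PP/S)   >
    [3,4] "ate" : (S\(PP/S))/PP
    [4,8] PP   >
      [4,5] "bone" : PP/S
      [5,8] S   >
        [5,7] S/N   <
          [5,6] "some" : NP
          [6,7] "river" : (S/N)\NP
        [7,8] "built" : N

[0,1] NP  lex  "this"
[1,2] ((PP/S)\NP)/N  lex  "found"
[2,3] N  lex  "song"
[1,3] (PP/S)\NP  >  k=2
[0,3] PP/S  <  k=1
[3,4] (S\(PP/S))/PP  lex  "ate"
[4,5] PP/S  lex  "bone"
[5,6] NP  lex  "some"
[6,7] (S/N)\NP  lex  "river"
[5,7] S/N  <  k=6
[7,8] N  lex  "built"
[5,8] S  >  k=7
[4,8] PP  >  k=5
[3,8] S\(PP/S)  >  k=4
[0,8] S  <  k=3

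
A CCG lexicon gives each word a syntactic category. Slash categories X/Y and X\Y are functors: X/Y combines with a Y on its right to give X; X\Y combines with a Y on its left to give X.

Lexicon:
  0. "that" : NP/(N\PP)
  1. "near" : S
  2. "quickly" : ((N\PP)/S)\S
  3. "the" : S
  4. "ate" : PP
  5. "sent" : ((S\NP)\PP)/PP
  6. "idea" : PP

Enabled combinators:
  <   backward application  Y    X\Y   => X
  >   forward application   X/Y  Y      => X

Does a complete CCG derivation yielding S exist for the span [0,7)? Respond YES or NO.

YES

[0,7] S   <
  [0,4] NP   >
    [0,1] "that" : NP/(N\PP)
    [1,4] N\PP   >
      [1,3] (N\PP)/S   <
        [1,2] "near" : S
        [2,3] "quickly" : ((N\PP)/S)\S
      [3,4] "the" : S
  [4,7] S\NP   <
    [4,5] "ate" : PP
    [5,7] (S\NP)\PP   >
      [5,6] "sent" : ((S\NP)\PP)/PP
      [6,7] "idea" : PP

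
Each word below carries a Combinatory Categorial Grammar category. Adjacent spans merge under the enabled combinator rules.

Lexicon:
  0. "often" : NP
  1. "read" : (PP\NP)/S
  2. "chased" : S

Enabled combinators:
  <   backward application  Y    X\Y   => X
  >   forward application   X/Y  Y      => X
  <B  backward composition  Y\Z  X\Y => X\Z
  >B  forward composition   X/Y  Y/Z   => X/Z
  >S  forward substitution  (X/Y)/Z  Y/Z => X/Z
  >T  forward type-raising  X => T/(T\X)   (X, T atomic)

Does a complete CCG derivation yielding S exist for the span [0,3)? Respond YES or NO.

NP (PP\NP)/S S
CKY chart[0,3] = {N/(N\PP), NP/(NP\PP), PP, PP/(PP\PP), PP/(S\S), S/(S\PP)}; S ∉ chart

NO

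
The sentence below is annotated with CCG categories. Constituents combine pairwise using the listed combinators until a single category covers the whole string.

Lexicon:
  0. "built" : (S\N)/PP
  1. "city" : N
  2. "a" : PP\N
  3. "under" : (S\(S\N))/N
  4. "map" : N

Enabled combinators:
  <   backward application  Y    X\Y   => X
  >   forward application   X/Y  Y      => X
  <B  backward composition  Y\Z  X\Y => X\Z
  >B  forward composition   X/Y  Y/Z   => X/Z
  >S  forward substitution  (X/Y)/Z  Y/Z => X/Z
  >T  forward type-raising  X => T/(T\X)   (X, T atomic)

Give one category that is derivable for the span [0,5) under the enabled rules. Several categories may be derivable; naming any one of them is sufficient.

[0,5] S   <
  [0,3] S\N   >
    [0,1] "built" : (S\N)/PP
    [1,3] PP   >
      [1,2] PP/(PP\N)   >T
        [1,2] "city" : N
      [2,3] "a" : PP\N
  [3,5] S\(S\N)   >
    [3,4] "under" : (S\(S\N))/N
    [4,5] "map" : N

S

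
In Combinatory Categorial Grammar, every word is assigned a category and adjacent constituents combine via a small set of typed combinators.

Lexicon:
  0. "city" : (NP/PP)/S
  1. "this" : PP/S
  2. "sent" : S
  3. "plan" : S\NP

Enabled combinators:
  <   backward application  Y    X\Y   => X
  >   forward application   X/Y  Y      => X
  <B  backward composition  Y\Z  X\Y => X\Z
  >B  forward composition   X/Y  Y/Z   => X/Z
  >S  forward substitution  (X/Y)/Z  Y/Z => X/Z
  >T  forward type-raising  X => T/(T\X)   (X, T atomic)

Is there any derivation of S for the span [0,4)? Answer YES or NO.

[0,4] S   <
  [0,3] NP   >
    [0,2] NP/S   >S
      [0,1] "city" : (NP/PP)/S
      [1,2] "this" : PP/S
    [2,3] "sent" : S
  [3,4] "plan" : S\NP

YES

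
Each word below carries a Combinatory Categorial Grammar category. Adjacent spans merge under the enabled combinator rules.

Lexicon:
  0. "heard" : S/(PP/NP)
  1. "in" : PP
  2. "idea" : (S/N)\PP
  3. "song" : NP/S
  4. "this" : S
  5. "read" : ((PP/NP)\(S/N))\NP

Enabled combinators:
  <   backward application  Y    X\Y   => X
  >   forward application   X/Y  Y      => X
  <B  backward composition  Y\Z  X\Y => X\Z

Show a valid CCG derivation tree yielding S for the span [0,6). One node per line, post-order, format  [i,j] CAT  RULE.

[0,1] S/(PP/NP)  lex  "heard"
[1,2] PP  lex  "in"
[2,3] (S/N)\PP  lex  "idea"
[1,3] S/N  <  k=2
[3,4] NP/S  lex  "song"
[4,5] S  lex  "this"
[3,5] NP  >  k=4
[5,6] ((PP/NP)\(S/N))\NP  lex  "read"
[3,6] (PP/NP)\(S/N)  <  k=5
[1,6] PP/NP  <  k=3
[0,6] S  >  k=1

[0,6] S   >
  [0,1] "heard" : S/(PP/NP)
  [1,6] PP/NP   <
    [1,3] S/N   <
      [1,2] "in" : PP
      [2,3] "idea" : (S/N)\PP
    [3,6] (PP/NP)\(S/N)   <
      [3,5] NP   >
        [3,4] "song" : NP/S
        [4,5] "this" : S
      [5,6] "read" : ((PP/NP)\(S/N))\NP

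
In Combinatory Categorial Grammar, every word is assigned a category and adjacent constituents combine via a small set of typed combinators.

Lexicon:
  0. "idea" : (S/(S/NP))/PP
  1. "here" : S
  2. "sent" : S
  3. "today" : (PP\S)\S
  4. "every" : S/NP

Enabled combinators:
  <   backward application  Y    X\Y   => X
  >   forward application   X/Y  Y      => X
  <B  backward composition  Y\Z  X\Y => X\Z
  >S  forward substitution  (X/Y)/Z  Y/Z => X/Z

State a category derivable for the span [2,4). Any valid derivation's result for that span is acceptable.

[0,5] S   >
  [0,4] S/(S/NP)   >
    [0,1] "idea" : (S/(S/NP))/PP
    [1,4] PP   <
      [1,2] "here" : S
      [2,4] PP\S   <
        [2,3] "sent" : S
        [3,4] "today" : (PP\S)\S
  [4,5] "every" : S/NP

PP\S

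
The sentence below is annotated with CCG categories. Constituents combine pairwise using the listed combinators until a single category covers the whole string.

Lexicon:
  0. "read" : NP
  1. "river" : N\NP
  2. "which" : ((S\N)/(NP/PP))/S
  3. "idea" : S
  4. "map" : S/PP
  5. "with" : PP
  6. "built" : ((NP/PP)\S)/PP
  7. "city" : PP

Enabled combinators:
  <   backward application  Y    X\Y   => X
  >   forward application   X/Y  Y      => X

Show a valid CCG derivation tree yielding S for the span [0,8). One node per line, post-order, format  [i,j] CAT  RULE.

[0,1] NP  lex  "read"
[1,2] N\NP  lex  "river"
[0,2] N  <  k=1
[2,3] ((S\N)/(NP/PP))/S  lex  "which"
[3,4] S  lex  "idea"
[2,4] (S\N)/(NP/PP)  >  k=3
[4,5] S/PP  lex  "map"
[5,6] PP  lex  "with"
[4,6] S  >  k=5
[6,7] ((NP/PP)\S)/PP  lex  "built"
[7,8] PP  lex  "city"
[6,8] (NP/PP)\S  >  k=7
[4,8] NP/PP  <  k=6
[2,8] S\N  >  k=4
[0,8] S  <  k=2

[0,8] S   <
  [0,2] N   <
    [0,1] "read" : NP
    [1,2] "river" : N\NP
  [2,8] S\N   >
    [2,4] (S\N)/(NP/PP)   >
      [2,3] "which" : ((S\N)/(NP/PP))/S
      [3,4] "idea" : S
    [4,8] NP/PP   <
      [4,6] S   >
        [4,5] "map" : S/PP
        [5,6] "with" : PP
      [6,8] (NP/PP)\S   >
        [6,7] "built" : ((NP/PP)\S)/PP
        [7,8] "city" : PP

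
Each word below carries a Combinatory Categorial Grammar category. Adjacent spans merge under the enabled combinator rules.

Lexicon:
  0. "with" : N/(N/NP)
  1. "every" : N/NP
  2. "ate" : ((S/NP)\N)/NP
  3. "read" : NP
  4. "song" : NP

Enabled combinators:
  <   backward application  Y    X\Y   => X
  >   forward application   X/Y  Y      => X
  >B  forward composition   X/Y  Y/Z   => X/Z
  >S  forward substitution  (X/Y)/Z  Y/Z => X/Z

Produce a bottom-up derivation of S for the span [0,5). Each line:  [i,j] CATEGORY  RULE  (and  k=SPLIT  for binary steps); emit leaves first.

[0,5] S   >
  [0,4] S/NP   <
    [0,2] N   >
      [0,1] "with" : N/(N/NP)
      [1,2] "every" : N/NP
    [2,4] (S/NP)\N   >
      [2,3] "ate" : ((S/NP)\N)/NP
      [3,4] "read" : NP
  [4,5] "song" : NP

[0,1] N/(N/NP)  lex  "with"
[1,2] N/NP  lex  "every"
[0,2] N  >  k=1
[2,3] ((S/NP)\N)/NP  lex  "ate"
[3,4] NP  lex  "read"
[2,4] (S/NP)\N  >  k=3
[0,4] S/NP  <  k=2
[4,5] NP  lex  "song"
[0,5] S  >  k=4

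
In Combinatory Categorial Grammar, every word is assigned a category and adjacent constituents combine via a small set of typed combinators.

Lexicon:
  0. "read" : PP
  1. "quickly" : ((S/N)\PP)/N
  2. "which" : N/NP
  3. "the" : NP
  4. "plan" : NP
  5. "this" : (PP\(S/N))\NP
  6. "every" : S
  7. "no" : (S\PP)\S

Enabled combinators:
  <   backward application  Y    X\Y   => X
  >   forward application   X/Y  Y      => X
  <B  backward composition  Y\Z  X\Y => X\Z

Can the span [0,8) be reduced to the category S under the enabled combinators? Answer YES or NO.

[0,8] S   <
  [0,6] PP   <
    [0,4] S/N   <
      [0,1] "read" : PP
      [1,4] (S/N)\PP   >
        [1,2] "quickly" : ((S/N)\PP)/N
        [2,4] N   >
          [2,3] "which" : N/NP
          [3,4] "the" : NP
    [4,6] PP\(S/N)   <
      [4,5] "plan" : NP
      [5,6] "this" : (PP\(S/N))\NP
  [6,8] S\PP   <
    [6,7] "every" : S
    [7,8] "no" : (S\PP)\S

YES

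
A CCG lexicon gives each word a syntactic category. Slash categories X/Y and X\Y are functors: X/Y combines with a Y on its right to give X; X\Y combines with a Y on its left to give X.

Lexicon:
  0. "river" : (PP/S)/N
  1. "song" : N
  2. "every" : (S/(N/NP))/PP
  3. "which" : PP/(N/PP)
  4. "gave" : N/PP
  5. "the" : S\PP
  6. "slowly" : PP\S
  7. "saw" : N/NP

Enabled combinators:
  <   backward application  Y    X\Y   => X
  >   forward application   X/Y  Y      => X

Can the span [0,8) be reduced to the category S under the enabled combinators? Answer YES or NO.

(PP/S)/N N (S/(N/NP))/PP PP/(N/PP) N/PP S\PP PP\S N/NP
CKY chart[0,8] = {PP}; S ∉ chart

NO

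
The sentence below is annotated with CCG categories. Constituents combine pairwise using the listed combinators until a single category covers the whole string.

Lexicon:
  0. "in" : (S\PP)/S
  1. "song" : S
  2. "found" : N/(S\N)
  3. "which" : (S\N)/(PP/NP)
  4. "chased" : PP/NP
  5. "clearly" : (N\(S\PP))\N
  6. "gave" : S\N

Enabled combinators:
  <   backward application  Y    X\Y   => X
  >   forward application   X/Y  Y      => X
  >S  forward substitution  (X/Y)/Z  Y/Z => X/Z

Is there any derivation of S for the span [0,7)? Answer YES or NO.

[0,7] S   <
  [0,6] N   <
    [0,2] S\PP   >
      [0,1] "in" : (S\PP)/S
      [1,2] "song" : S
    [2,6] N\(S\PP)   <
      [2,5] N   >
        [2,3] "found" : N/(S\N)
        [3,5] S\N   >
          [3,4] "which" : (S\N)/(PP/NP)
          [4,5] "chased" : PP/NP
      [5,6] "clearly" : (N\(S\PP))\N
  [6,7] "gave" : S\N

YES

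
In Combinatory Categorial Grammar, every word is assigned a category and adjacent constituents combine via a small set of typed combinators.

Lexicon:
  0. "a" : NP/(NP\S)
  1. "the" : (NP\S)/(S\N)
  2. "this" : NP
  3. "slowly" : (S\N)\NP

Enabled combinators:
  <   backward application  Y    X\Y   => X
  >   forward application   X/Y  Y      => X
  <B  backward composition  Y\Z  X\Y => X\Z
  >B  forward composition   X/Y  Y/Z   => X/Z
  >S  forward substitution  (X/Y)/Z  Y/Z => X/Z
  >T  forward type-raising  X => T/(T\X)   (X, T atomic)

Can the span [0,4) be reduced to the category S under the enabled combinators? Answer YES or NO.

NP/(NP\S) (NP\S)/(S\N) NP (S\N)\NP
CKY chart[0,4] = {N/(N\NP), NP, NP/(NP\NP), PP/(PP\NP), S/(S\NP)}; S ∉ chart

NO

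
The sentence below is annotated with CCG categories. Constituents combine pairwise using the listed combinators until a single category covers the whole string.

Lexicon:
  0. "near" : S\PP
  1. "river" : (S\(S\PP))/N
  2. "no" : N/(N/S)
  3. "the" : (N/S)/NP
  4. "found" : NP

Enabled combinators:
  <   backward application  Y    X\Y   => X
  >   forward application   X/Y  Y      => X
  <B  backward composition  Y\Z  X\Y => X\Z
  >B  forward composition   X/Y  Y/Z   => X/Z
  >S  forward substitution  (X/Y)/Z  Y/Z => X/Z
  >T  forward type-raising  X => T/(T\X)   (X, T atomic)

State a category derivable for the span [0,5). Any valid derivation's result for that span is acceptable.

S

[0,5] S   <
  [0,1] "near" : S\PP
  [1,5] S\(S\PP)   >
    [1,2] "river" : (S\(S\PP))/N
    [2,5] N   >
      [2,3] "no" : N/(N/S)
      [3,5] N/S   >
        [3,4] "the" : (N/S)/NP
        [4,5] "found" : NP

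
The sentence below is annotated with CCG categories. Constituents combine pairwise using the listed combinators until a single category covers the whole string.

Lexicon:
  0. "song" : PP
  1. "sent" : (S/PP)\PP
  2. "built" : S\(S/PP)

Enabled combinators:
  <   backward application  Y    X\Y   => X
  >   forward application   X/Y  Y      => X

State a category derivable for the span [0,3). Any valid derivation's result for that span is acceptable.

S

[0,3] S   <
  [0,2] S/PP   <
    [0,1] "song" : PP
    [1,2] "sent" : (S/PP)\PP
  [2,3] "built" : S\(S/PP)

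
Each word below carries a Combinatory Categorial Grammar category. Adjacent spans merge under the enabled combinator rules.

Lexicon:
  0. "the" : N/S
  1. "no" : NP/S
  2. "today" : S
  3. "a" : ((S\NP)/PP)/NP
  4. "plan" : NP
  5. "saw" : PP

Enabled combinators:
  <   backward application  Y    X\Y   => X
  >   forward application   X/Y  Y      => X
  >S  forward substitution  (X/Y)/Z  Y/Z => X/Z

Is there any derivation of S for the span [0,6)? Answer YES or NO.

N/S NP/S S ((S\NP)/PP)/NP NP PP
CKY chart[0,6] = {N}; S ∉ chart

NO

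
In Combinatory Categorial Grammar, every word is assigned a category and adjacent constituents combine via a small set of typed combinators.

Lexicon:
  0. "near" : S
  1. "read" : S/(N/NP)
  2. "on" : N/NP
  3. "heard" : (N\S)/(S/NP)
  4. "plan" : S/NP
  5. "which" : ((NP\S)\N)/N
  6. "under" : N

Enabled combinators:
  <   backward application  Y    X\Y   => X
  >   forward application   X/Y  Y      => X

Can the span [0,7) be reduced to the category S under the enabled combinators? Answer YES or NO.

S S/(N/NP) N/NP (N\S)/(S/NP) S/NP ((NP\S)\N)/N N
CKY chart[0,7] = {NP}; S ∉ chart

NO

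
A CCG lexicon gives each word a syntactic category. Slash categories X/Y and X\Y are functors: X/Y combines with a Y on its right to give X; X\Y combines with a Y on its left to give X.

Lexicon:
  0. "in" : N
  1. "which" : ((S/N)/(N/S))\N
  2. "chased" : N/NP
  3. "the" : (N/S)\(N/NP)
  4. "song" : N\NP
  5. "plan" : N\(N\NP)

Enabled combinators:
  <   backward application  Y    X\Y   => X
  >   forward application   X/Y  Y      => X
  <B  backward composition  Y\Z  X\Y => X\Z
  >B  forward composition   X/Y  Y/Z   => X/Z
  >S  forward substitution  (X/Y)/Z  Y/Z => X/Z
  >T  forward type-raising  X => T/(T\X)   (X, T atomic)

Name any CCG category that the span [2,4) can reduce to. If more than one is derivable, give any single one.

[0,6] S   >
  [0,4] S/N   >
    [0,2] (S/N)/(N/S)   <
      [0,1] "in" : N
      [1,2] "which" : ((S/N)/(N/S))\N
    [2,4] N/S   <
      [2,3] "chased" : N/NP
      [3,4] "the" : (N/S)\(N/NP)
  [4,6] N   <
    [4,5] "song" : N\NP
    [5,6] "plan" : N\(N\NP)

N/S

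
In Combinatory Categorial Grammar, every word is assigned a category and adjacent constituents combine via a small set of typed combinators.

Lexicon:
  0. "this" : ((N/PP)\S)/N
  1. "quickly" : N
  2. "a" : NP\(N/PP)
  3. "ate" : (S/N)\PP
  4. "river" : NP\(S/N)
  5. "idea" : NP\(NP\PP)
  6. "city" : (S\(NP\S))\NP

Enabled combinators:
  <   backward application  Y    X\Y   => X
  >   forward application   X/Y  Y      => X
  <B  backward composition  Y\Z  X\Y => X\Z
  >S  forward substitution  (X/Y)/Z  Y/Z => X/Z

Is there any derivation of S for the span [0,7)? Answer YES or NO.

YES

[0,7] S   <
  [0,3] NP\S   <B
    [0,2] (N/PP)\S   >
      [0,1] "this" : ((N/PP)\S)/N
      [1,2] "quickly" : N
    [2,3] "a" : NP\(N/PP)
  [3,7] S\(NP\S)   <
    [3,6] NP   <
      [3,5] NP\PP   <B
        [3,4] "ate" : (S/N)\PP
        [4,5] "river" : NP\(S/N)
      [5,6] "idea" : NP\(NP\PP)
    [6,7] "city" : (S\(NP\S))\NP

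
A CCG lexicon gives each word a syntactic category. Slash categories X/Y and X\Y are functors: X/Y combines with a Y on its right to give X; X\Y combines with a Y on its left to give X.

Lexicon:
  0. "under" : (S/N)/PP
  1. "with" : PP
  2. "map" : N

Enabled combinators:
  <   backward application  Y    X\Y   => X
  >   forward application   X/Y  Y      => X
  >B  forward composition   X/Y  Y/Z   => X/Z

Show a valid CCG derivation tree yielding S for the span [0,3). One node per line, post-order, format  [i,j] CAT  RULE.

[0,1] (S/N)/PP  lex  "under"
[1,2] PP  lex  "with"
[0,2] S/N  >  k=1
[2,3] N  lex  "map"
[0,3] S  >  k=2

[0,3] S   >
  [0,2] S/N   >
    [0,1] "under" : (S/N)/PP
    [1,2] "with" : PP
  [2,3] "map" : N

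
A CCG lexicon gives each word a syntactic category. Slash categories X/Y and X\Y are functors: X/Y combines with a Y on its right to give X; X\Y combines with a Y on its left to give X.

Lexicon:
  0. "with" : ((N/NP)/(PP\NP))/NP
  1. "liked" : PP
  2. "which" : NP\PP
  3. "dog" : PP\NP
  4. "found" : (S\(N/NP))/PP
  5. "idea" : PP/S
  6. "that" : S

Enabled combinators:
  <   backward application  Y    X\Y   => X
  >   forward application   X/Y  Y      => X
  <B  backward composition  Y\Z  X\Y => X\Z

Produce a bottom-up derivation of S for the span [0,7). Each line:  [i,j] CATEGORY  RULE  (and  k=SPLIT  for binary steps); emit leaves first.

[0,7] S   <
  [0,4] N/NP   >
    [0,3] (N/NP)/(PP\NP)   >
      [0,1] "with" : ((N/NP)/(PP\NP))/NP
      [1,3] NP   <
        [1,2] "liked" : PP
        [2,3] "which" : NP\PP
    [3,4] "dog" : PP\NP
  [4,7] S\(N/NP)   >
    [4,5] "found" : (S\(N/NP))/PP
    [5,7] PP   >
      [5,6] "idea" : PP/S
      [6,7] "that" : S

[0,1] ((N/NP)/(PP\NP))/NP  lex  "with"
[1,2] PP  lex  "liked"
[2,3] NP\PP  lex  "which"
[1,3] NP  <  k=2
[0,3] (N/NP)/(PP\NP)  >  k=1
[3,4] PP\NP  lex  "dog"
[0,4] N/NP  >  k=3
[4,5] (S\(N/NP))/PP  lex  "found"
[5,6] PP/S  lex  "idea"
[6,7] S  lex  "that"
[5,7] PP  >  k=6
[4,7] S\(N/NP)  >  k=5
[0,7] S  <  k=4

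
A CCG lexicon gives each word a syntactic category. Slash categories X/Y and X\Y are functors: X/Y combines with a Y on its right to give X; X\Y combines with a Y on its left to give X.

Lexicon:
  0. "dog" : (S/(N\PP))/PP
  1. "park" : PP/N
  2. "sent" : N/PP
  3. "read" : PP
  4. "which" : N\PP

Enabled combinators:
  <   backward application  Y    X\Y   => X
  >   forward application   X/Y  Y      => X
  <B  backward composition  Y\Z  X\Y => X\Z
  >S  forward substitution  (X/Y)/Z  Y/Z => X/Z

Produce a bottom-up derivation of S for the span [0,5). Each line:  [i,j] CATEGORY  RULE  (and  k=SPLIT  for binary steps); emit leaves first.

[0,1] (S/(N\PP))/PP  lex  "dog"
[1,2] PP/N  lex  "park"
[2,3] N/PP  lex  "sent"
[3,4] PP  lex  "read"
[2,4] N  >  k=3
[1,4] PP  >  k=2
[0,4] S/(N\PP)  >  k=1
[4,5] N\PP  lex  "which"
[0,5] S  >  k=4

[0,5] S   >
  [0,4] S/(N\PP)   >
    [0,1] "dog" : (S/(N\PP))/PP
    [1,4] PP   >
      [1,2] "park" : PP/N
      [2,4] N   >
        [2,3] "sent" : N/PP
        [3,4] "read" : PP
  [4,5] "which" : N\PP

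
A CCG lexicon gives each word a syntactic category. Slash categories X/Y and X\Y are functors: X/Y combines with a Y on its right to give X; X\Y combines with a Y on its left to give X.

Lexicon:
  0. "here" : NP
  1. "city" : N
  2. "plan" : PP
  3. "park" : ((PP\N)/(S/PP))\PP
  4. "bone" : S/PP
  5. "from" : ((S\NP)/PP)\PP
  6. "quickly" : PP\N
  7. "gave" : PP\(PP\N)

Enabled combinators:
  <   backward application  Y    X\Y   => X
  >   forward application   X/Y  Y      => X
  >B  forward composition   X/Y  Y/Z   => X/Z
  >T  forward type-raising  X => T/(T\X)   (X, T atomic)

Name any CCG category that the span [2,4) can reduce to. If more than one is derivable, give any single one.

(PP\N)/(S/PP)

[0,8] S   <
  [0,1] "here" : NP
  [1,8] S\NP   >
    [1,6] (S\NP)/PP   <
      [1,5] PP   <
        [1,2] "city" : N
        [2,5] PP\N   >
          [2,4] (PP\N)/(S/PP)   <
            [2,3] "plan" : PP
            [3,4] "park" : ((PP\N)/(S/PP))\PP
          [4,5] "bone" : S/PP
      [5,6] "from" : ((S\NP)/PP)\PP
    [6,8] PP   <
      [6,7] "quickly" : PP\N
      [7,8] "gave" : PP\(PP\N)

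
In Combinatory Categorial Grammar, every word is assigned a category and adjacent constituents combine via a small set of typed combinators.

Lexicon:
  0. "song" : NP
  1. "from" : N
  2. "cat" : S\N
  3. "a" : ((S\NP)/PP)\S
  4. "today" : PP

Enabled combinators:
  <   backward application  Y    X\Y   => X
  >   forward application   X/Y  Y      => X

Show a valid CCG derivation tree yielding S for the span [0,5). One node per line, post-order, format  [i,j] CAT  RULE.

[0,5] S   <
  [0,1] "song" : NP
  [1,5] S\NP   >
    [1,4] (S\NP)/PP   <
      [1,3] S   <
        [1,2] "from" : N
        [2,3] "cat" : S\N
      [3,4] "a" : ((S\NP)/PP)\S
    [4,5] "today" : PP

[0,1] NP  lex  "song"
[1,2] N  lex  "from"
[2,3] S\N  lex  "cat"
[1,3] S  <  k=2
[3,4] ((S\NP)/PP)\S  lex  "a"
[1,4] (S\NP)/PP  <  k=3
[4,5] PP  lex  "today"
[1,5] S\NP  >  k=4
[0,5] S  <  k=1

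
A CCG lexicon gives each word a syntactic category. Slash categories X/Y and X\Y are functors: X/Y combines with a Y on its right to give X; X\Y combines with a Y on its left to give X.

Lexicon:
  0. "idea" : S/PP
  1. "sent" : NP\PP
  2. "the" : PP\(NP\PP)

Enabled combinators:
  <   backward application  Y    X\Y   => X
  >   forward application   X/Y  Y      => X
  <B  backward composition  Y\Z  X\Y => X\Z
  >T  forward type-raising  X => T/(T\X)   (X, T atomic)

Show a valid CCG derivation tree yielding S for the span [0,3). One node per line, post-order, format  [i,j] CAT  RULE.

[0,3] S   >
  [0,1] "idea" : S/PP
  [1,3] PP   <
    [1,2] "sent" : NP\PP
    [2,3] "the" : PP\(NP\PP)

[0,1] S/PP  lex  "idea"
[1,2] NP\PP  lex  "sent"
[2,3] PP\(NP\PP)  lex  "the"
[1,3] PP  <  k=2
[0,3] S  >  k=1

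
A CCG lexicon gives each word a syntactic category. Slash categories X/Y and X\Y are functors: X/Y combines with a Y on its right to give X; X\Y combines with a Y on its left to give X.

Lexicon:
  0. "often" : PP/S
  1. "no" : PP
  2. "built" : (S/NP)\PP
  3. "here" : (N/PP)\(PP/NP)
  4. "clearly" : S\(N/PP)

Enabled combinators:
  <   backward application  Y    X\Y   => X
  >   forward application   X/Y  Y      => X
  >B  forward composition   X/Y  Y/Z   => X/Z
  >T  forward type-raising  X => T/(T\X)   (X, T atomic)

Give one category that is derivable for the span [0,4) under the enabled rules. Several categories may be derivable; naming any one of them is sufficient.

N/PP

[0,5] S   <
  [0,4] N/PP   <
    [0,3] PP/NP   >B
      [0,1] "often" : PP/S
      [1,3] S/NP   <
        [1,2] "no" : PP
        [2,3] "built" : (S/NP)\PP
    [3,4] "here" : (N/PP)\(PP/NP)
  [4,5] "clearly" : S\(N/PP)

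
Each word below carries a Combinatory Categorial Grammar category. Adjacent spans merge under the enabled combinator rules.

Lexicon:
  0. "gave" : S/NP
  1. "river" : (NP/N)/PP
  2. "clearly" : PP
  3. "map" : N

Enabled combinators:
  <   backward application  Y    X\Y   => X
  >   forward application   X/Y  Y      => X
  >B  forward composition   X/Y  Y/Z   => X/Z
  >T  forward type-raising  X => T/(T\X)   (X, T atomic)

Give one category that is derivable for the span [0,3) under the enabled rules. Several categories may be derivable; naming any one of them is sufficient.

[0,4] S   >
  [0,3] S/N   >B
    [0,1] "gave" : S/NP
    [1,3] NP/N   >
      [1,2] "river" : (NP/N)/PP
      [2,3] "clearly" : PP
  [3,4] "map" : N

S/N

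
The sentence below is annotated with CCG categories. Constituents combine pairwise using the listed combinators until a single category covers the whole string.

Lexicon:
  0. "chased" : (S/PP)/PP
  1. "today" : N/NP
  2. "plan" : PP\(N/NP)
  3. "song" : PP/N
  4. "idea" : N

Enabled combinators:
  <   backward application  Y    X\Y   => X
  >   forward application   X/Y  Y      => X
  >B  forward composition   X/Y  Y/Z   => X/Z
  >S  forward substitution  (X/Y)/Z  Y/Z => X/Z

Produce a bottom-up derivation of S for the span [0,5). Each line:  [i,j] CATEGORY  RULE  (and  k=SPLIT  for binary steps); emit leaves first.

[0,5] S   >
  [0,3] S/PP   >
    [0,1] "chased" : (S/PP)/PP
    [1,3] PP   <
      [1,2] "today" : N/NP
      [2,3] "plan" : PP\(N/NP)
  [3,5] PP   >
    [3,4] "song" : PP/N
    [4,5] "idea" : N

[0,1] (S/PP)/PP  lex  "chased"
[1,2] N/NP  lex  "today"
[2,3] PP\(N/NP)  lex  "plan"
[1,3] PP  <  k=2
[0,3] S/PP  >  k=1
[3,4] PP/N  lex  "song"
[4,5] N  lex  "idea"
[3,5] PP  >  k=4
[0,5] S  >  k=3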